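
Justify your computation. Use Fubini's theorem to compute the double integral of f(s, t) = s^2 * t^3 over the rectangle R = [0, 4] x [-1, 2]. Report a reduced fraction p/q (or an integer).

f(s, t) is a tensor product of a function of s and a function of t, and both factors are bounded continuous (hence Lebesgue integrable) on the rectangle, so Fubini's theorem applies:
  integral_R f d(m x m) = (integral_a1^b1 s^2 ds) * (integral_a2^b2 t^3 dt).
Inner integral in s: integral_{0}^{4} s^2 ds = (4^3 - 0^3)/3
  = 64/3.
Inner integral in t: integral_{-1}^{2} t^3 dt = (2^4 - (-1)^4)/4
  = 15/4.
Product: (64/3) * (15/4) = 80.

80


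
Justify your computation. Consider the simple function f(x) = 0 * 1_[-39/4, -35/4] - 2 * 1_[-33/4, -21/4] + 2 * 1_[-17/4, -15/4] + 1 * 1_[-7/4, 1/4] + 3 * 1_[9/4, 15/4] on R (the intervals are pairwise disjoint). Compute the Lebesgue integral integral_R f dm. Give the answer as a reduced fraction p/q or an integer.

For a simple function f = sum_i c_i * 1_{A_i} with disjoint A_i,
  integral f dm = sum_i c_i * m(A_i).
Lengths of the A_i:
  m(A_1) = -35/4 - (-39/4) = 1.
  m(A_2) = -21/4 - (-33/4) = 3.
  m(A_3) = -15/4 - (-17/4) = 1/2.
  m(A_4) = 1/4 - (-7/4) = 2.
  m(A_5) = 15/4 - 9/4 = 3/2.
Contributions c_i * m(A_i):
  (0) * (1) = 0.
  (-2) * (3) = -6.
  (2) * (1/2) = 1.
  (1) * (2) = 2.
  (3) * (3/2) = 9/2.
Total: 0 - 6 + 1 + 2 + 9/2 = 3/2.

3/2


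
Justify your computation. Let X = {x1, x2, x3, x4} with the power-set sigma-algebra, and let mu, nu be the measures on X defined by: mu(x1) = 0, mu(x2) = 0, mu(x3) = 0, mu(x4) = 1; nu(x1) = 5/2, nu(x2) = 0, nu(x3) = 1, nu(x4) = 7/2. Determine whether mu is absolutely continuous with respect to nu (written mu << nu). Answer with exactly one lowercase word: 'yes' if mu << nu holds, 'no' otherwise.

mu << nu means: every nu-null measurable set is also mu-null; equivalently, for every atom x, if nu({x}) = 0 then mu({x}) = 0.
Checking each atom:
  x1: nu = 5/2 > 0 -> no constraint.
  x2: nu = 0, mu = 0 -> consistent with mu << nu.
  x3: nu = 1 > 0 -> no constraint.
  x4: nu = 7/2 > 0 -> no constraint.
No atom violates the condition. Therefore mu << nu.

yes


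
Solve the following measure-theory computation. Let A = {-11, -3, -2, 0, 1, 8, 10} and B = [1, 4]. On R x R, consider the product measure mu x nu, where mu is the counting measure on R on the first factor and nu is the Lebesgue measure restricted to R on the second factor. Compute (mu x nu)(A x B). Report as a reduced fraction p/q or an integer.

For a measurable rectangle A x B, the product measure satisfies
  (mu x nu)(A x B) = mu(A) * nu(B).
  mu(A) = 7.
  nu(B) = 3.
  (mu x nu)(A x B) = 7 * 3 = 21.

21


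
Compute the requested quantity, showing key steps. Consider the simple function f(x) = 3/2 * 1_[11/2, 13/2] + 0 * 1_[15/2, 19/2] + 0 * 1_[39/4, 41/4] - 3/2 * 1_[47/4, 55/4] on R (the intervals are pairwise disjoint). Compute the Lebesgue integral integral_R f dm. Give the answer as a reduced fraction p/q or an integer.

For a simple function f = sum_i c_i * 1_{A_i} with disjoint A_i,
  integral f dm = sum_i c_i * m(A_i).
Lengths of the A_i:
  m(A_1) = 13/2 - 11/2 = 1.
  m(A_2) = 19/2 - 15/2 = 2.
  m(A_3) = 41/4 - 39/4 = 1/2.
  m(A_4) = 55/4 - 47/4 = 2.
Contributions c_i * m(A_i):
  (3/2) * (1) = 3/2.
  (0) * (2) = 0.
  (0) * (1/2) = 0.
  (-3/2) * (2) = -3.
Total: 3/2 + 0 + 0 - 3 = -3/2.

-3/2


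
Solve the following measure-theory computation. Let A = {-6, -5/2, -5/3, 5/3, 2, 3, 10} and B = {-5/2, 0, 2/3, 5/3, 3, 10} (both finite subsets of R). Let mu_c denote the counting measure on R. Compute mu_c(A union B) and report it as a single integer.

Counting measure on a finite set equals cardinality. By inclusion-exclusion, |A union B| = |A| + |B| - |A cap B|.
|A| = 7, |B| = 6, |A cap B| = 4.
So mu_c(A union B) = 7 + 6 - 4 = 9.

9


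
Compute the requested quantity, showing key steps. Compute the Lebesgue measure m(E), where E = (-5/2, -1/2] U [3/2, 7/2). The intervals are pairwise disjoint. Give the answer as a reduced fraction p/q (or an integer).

For pairwise disjoint intervals, m(union_i I_i) = sum_i m(I_i),
and m is invariant under swapping open/closed endpoints (single points have measure 0).
So m(E) = sum_i (b_i - a_i).
  I_1 has length -1/2 - (-5/2) = 2.
  I_2 has length 7/2 - 3/2 = 2.
Summing:
  m(E) = 2 + 2 = 4.

4


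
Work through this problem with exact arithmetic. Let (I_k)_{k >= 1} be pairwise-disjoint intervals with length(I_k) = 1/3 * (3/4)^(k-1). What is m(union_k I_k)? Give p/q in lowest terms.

By countable additivity of the Lebesgue measure on pairwise disjoint measurable sets,
  m(union_{k >= 1} I_k) = sum_{k >= 1} m(I_k) = sum_{k >= 1} a * r^(k-1),
  with a = 1/3 and r = 3/4.
Since 0 < r = 3/4 < 1, the geometric series converges:
  sum_{k >= 1} a * r^(k-1) = a / (1 - r).
  = 1/3 / (1 - 3/4)
  = 1/3 / (1/4)
  = 4/3.

4/3


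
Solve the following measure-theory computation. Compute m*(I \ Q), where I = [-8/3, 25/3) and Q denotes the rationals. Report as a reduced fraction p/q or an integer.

The interval I = [-8/3, 25/3) has m(I) = 25/3 - (-8/3) = 11 (endpoints are measure-zero, so open/closed/half-open agree). Write I = (I cap Q) u (I \ Q). The rationals in I are countable, so m*(I cap Q) = 0 (cover each rational by intervals whose total length is arbitrarily small). By countable subadditivity m*(I) <= m*(I cap Q) + m*(I \ Q), hence m*(I \ Q) >= m(I) = 11. The reverse inequality m*(I \ Q) <= m*(I) = 11 is trivial since (I \ Q) is a subset of I. Therefore m*(I \ Q) = 11.

11


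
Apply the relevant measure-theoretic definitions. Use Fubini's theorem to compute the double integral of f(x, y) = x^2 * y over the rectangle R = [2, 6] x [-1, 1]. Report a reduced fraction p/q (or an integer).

f(x, y) is a tensor product of a function of x and a function of y, and both factors are bounded continuous (hence Lebesgue integrable) on the rectangle, so Fubini's theorem applies:
  integral_R f d(m x m) = (integral_a1^b1 x^2 dx) * (integral_a2^b2 y dy).
Inner integral in x: integral_{2}^{6} x^2 dx = (6^3 - 2^3)/3
  = 208/3.
Inner integral in y: integral_{-1}^{1} y dy = (1^2 - (-1)^2)/2
  = 0.
Product: (208/3) * (0) = 0.

0


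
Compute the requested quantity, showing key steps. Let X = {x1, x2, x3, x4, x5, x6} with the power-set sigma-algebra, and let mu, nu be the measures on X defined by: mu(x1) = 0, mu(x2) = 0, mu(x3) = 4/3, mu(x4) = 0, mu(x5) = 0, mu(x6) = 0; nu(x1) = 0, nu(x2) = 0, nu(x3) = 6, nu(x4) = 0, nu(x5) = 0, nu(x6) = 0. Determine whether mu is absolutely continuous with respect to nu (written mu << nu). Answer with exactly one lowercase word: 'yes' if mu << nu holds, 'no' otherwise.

mu << nu means: every nu-null measurable set is also mu-null; equivalently, for every atom x, if nu({x}) = 0 then mu({x}) = 0.
Checking each atom:
  x1: nu = 0, mu = 0 -> consistent with mu << nu.
  x2: nu = 0, mu = 0 -> consistent with mu << nu.
  x3: nu = 6 > 0 -> no constraint.
  x4: nu = 0, mu = 0 -> consistent with mu << nu.
  x5: nu = 0, mu = 0 -> consistent with mu << nu.
  x6: nu = 0, mu = 0 -> consistent with mu << nu.
No atom violates the condition. Therefore mu << nu.

yes


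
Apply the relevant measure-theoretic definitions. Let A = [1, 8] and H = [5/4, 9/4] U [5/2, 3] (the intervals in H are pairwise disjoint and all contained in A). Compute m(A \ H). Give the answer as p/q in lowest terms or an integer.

The ambient interval has length m(A) = 8 - 1 = 7.
Since the holes are disjoint and sit inside A, by finite additivity
  m(H) = sum_i (b_i - a_i), and m(A \ H) = m(A) - m(H).
Computing the hole measures:
  m(H_1) = 9/4 - 5/4 = 1.
  m(H_2) = 3 - 5/2 = 1/2.
Summed: m(H) = 1 + 1/2 = 3/2.
So m(A \ H) = 7 - 3/2 = 11/2.

11/2


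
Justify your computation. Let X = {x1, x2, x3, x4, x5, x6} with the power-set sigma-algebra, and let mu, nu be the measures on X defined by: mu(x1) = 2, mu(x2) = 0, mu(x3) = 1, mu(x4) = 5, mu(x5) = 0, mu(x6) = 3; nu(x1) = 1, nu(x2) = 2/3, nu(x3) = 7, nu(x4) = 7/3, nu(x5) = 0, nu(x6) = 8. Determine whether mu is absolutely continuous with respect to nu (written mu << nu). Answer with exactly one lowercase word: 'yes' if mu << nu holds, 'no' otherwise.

mu << nu means: every nu-null measurable set is also mu-null; equivalently, for every atom x, if nu({x}) = 0 then mu({x}) = 0.
Checking each atom:
  x1: nu = 1 > 0 -> no constraint.
  x2: nu = 2/3 > 0 -> no constraint.
  x3: nu = 7 > 0 -> no constraint.
  x4: nu = 7/3 > 0 -> no constraint.
  x5: nu = 0, mu = 0 -> consistent with mu << nu.
  x6: nu = 8 > 0 -> no constraint.
No atom violates the condition. Therefore mu << nu.

yes


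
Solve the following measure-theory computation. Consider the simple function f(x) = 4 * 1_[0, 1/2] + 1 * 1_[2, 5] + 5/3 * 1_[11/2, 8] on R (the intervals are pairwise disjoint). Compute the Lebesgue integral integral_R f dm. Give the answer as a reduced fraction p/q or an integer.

For a simple function f = sum_i c_i * 1_{A_i} with disjoint A_i,
  integral f dm = sum_i c_i * m(A_i).
Lengths of the A_i:
  m(A_1) = 1/2 - 0 = 1/2.
  m(A_2) = 5 - 2 = 3.
  m(A_3) = 8 - 11/2 = 5/2.
Contributions c_i * m(A_i):
  (4) * (1/2) = 2.
  (1) * (3) = 3.
  (5/3) * (5/2) = 25/6.
Total: 2 + 3 + 25/6 = 55/6.

55/6


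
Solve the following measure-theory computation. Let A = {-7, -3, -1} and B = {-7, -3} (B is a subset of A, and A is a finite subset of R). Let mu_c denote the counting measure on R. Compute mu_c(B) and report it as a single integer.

Counting measure assigns mu_c(E) = |E| (number of elements) when E is finite.
B has 2 element(s), so mu_c(B) = 2.

2


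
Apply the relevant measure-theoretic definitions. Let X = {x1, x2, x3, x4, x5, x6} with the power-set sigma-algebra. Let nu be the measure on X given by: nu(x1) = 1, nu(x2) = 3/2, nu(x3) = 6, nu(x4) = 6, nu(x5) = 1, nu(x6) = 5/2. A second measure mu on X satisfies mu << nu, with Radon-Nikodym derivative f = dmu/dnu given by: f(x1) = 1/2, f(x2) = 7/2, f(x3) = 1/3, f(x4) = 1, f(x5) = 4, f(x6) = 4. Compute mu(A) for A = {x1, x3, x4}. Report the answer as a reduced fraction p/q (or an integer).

By the defining property of the Radon-Nikodym derivative, for every measurable set A,
  mu(A) = integral_A f dnu.
Since nu is a discrete measure concentrated on the atoms of X, the integral over A reduces to the sum
  mu(A) = sum_{x in A} f(x) * nu({x}).
Computing each term:
  x1: f(x1) * nu(x1) = 1/2 * 1 = 1/2.
  x3: f(x3) * nu(x3) = 1/3 * 6 = 2.
  x4: f(x4) * nu(x4) = 1 * 6 = 6.
Summing: mu(A) = 1/2 + 2 + 6 = 17/2.

17/2


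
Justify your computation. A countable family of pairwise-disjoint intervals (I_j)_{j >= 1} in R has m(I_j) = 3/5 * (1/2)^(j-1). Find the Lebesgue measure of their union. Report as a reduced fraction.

By countable additivity of the Lebesgue measure on pairwise disjoint measurable sets,
  m(union_{j >= 1} I_j) = sum_{j >= 1} m(I_j) = sum_{j >= 1} a * r^(j-1),
  with a = 3/5 and r = 1/2.
Since 0 < r = 1/2 < 1, the geometric series converges:
  sum_{j >= 1} a * r^(j-1) = a / (1 - r).
  = 3/5 / (1 - 1/2)
  = 3/5 / (1/2)
  = 6/5.

6/5


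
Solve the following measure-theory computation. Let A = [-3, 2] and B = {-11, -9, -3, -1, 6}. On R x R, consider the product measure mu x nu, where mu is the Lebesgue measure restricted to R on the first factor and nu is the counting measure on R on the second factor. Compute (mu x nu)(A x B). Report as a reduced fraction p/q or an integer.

For a measurable rectangle A x B, the product measure satisfies
  (mu x nu)(A x B) = mu(A) * nu(B).
  mu(A) = 5.
  nu(B) = 5.
  (mu x nu)(A x B) = 5 * 5 = 25.

25


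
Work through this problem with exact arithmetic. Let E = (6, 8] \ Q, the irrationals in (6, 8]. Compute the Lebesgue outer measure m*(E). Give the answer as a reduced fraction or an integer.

The interval I = (6, 8] has m(I) = 8 - 6 = 2 (endpoints are measure-zero, so open/closed/half-open agree). Write I = (I cap Q) u (I \ Q). The rationals in I are countable, so m*(I cap Q) = 0 (cover each rational by intervals whose total length is arbitrarily small). By countable subadditivity m*(I) <= m*(I cap Q) + m*(I \ Q), hence m*(I \ Q) >= m(I) = 2. The reverse inequality m*(I \ Q) <= m*(I) = 2 is trivial since (I \ Q) is a subset of I. Therefore m*(I \ Q) = 2.

2


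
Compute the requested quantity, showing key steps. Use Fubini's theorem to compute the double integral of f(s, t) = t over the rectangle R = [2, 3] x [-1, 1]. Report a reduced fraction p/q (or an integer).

f(s, t) is a tensor product of a function of s and a function of t, and both factors are bounded continuous (hence Lebesgue integrable) on the rectangle, so Fubini's theorem applies:
  integral_R f d(m x m) = (integral_a1^b1 1 ds) * (integral_a2^b2 t dt).
Inner integral in s: integral_{2}^{3} 1 ds = (3^1 - 2^1)/1
  = 1.
Inner integral in t: integral_{-1}^{1} t dt = (1^2 - (-1)^2)/2
  = 0.
Product: (1) * (0) = 0.

0


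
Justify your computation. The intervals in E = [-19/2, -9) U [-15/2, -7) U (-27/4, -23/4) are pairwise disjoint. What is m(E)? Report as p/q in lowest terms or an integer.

For pairwise disjoint intervals, m(union_i I_i) = sum_i m(I_i),
and m is invariant under swapping open/closed endpoints (single points have measure 0).
So m(E) = sum_i (b_i - a_i).
  I_1 has length -9 - (-19/2) = 1/2.
  I_2 has length -7 - (-15/2) = 1/2.
  I_3 has length -23/4 - (-27/4) = 1.
Summing:
  m(E) = 1/2 + 1/2 + 1 = 2.

2


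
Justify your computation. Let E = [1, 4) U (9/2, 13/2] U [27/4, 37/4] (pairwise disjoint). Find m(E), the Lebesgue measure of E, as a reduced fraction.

For pairwise disjoint intervals, m(union_i I_i) = sum_i m(I_i),
and m is invariant under swapping open/closed endpoints (single points have measure 0).
So m(E) = sum_i (b_i - a_i).
  I_1 has length 4 - 1 = 3.
  I_2 has length 13/2 - 9/2 = 2.
  I_3 has length 37/4 - 27/4 = 5/2.
Summing:
  m(E) = 3 + 2 + 5/2 = 15/2.

15/2


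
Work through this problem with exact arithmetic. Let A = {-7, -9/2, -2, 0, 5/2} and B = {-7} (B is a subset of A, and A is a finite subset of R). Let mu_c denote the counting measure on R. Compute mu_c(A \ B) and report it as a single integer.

Counting measure assigns mu_c(E) = |E| (number of elements) when E is finite. For B subset A, A \ B is the set of elements of A not in B, so |A \ B| = |A| - |B|.
|A| = 5, |B| = 1, so mu_c(A \ B) = 5 - 1 = 4.

4


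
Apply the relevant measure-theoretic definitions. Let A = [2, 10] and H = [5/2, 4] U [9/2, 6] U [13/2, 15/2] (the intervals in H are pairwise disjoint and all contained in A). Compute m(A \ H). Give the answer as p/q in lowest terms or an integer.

The ambient interval has length m(A) = 10 - 2 = 8.
Since the holes are disjoint and sit inside A, by finite additivity
  m(H) = sum_i (b_i - a_i), and m(A \ H) = m(A) - m(H).
Computing the hole measures:
  m(H_1) = 4 - 5/2 = 3/2.
  m(H_2) = 6 - 9/2 = 3/2.
  m(H_3) = 15/2 - 13/2 = 1.
Summed: m(H) = 3/2 + 3/2 + 1 = 4.
So m(A \ H) = 8 - 4 = 4.

4


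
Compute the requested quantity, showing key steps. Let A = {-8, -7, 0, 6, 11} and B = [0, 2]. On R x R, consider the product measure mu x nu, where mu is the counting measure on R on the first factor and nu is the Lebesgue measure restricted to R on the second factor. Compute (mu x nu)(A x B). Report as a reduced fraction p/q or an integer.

For a measurable rectangle A x B, the product measure satisfies
  (mu x nu)(A x B) = mu(A) * nu(B).
  mu(A) = 5.
  nu(B) = 2.
  (mu x nu)(A x B) = 5 * 2 = 10.

10


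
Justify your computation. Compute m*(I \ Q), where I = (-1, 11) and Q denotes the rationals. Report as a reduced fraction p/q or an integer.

The interval I = (-1, 11) has m(I) = 11 - (-1) = 12 (endpoints are measure-zero, so open/closed/half-open agree). Write I = (I cap Q) u (I \ Q). The rationals in I are countable, so m*(I cap Q) = 0 (cover each rational by intervals whose total length is arbitrarily small). By countable subadditivity m*(I) <= m*(I cap Q) + m*(I \ Q), hence m*(I \ Q) >= m(I) = 12. The reverse inequality m*(I \ Q) <= m*(I) = 12 is trivial since (I \ Q) is a subset of I. Therefore m*(I \ Q) = 12.

12


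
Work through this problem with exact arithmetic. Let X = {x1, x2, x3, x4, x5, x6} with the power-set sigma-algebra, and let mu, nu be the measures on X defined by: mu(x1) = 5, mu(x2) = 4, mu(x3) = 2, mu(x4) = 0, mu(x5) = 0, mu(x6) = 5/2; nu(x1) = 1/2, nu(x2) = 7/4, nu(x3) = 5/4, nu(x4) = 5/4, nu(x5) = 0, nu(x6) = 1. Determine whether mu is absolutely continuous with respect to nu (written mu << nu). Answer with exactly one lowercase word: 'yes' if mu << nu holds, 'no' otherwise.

mu << nu means: every nu-null measurable set is also mu-null; equivalently, for every atom x, if nu({x}) = 0 then mu({x}) = 0.
Checking each atom:
  x1: nu = 1/2 > 0 -> no constraint.
  x2: nu = 7/4 > 0 -> no constraint.
  x3: nu = 5/4 > 0 -> no constraint.
  x4: nu = 5/4 > 0 -> no constraint.
  x5: nu = 0, mu = 0 -> consistent with mu << nu.
  x6: nu = 1 > 0 -> no constraint.
No atom violates the condition. Therefore mu << nu.

yes


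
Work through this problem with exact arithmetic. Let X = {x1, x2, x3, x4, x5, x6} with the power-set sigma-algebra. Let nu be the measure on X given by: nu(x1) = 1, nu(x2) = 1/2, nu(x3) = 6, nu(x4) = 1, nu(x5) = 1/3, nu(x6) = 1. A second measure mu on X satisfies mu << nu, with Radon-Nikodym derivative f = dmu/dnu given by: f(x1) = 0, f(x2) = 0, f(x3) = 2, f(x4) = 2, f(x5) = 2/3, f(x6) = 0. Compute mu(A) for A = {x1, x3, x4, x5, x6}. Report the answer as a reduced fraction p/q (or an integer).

By the defining property of the Radon-Nikodym derivative, for every measurable set A,
  mu(A) = integral_A f dnu.
Since nu is a discrete measure concentrated on the atoms of X, the integral over A reduces to the sum
  mu(A) = sum_{x in A} f(x) * nu({x}).
Computing each term:
  x1: f(x1) * nu(x1) = 0 * 1 = 0.
  x3: f(x3) * nu(x3) = 2 * 6 = 12.
  x4: f(x4) * nu(x4) = 2 * 1 = 2.
  x5: f(x5) * nu(x5) = 2/3 * 1/3 = 2/9.
  x6: f(x6) * nu(x6) = 0 * 1 = 0.
Summing: mu(A) = 0 + 12 + 2 + 2/9 + 0 = 128/9.

128/9


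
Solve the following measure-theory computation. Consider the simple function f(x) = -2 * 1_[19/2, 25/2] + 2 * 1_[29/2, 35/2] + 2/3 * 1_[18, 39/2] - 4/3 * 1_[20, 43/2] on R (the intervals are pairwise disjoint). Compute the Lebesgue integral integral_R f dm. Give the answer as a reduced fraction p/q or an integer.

For a simple function f = sum_i c_i * 1_{A_i} with disjoint A_i,
  integral f dm = sum_i c_i * m(A_i).
Lengths of the A_i:
  m(A_1) = 25/2 - 19/2 = 3.
  m(A_2) = 35/2 - 29/2 = 3.
  m(A_3) = 39/2 - 18 = 3/2.
  m(A_4) = 43/2 - 20 = 3/2.
Contributions c_i * m(A_i):
  (-2) * (3) = -6.
  (2) * (3) = 6.
  (2/3) * (3/2) = 1.
  (-4/3) * (3/2) = -2.
Total: -6 + 6 + 1 - 2 = -1.

-1


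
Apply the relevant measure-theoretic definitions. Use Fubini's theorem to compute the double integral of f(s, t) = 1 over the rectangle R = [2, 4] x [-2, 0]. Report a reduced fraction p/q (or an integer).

f(s, t) is a tensor product of a function of s and a function of t, and both factors are bounded continuous (hence Lebesgue integrable) on the rectangle, so Fubini's theorem applies:
  integral_R f d(m x m) = (integral_a1^b1 1 ds) * (integral_a2^b2 1 dt).
Inner integral in s: integral_{2}^{4} 1 ds = (4^1 - 2^1)/1
  = 2.
Inner integral in t: integral_{-2}^{0} 1 dt = (0^1 - (-2)^1)/1
  = 2.
Product: (2) * (2) = 4.

4


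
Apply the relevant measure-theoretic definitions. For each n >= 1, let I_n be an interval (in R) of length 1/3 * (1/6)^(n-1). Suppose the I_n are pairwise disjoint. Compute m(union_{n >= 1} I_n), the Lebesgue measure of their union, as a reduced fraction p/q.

By countable additivity of the Lebesgue measure on pairwise disjoint measurable sets,
  m(union_{n >= 1} I_n) = sum_{n >= 1} m(I_n) = sum_{n >= 1} a * r^(n-1),
  with a = 1/3 and r = 1/6.
Since 0 < r = 1/6 < 1, the geometric series converges:
  sum_{n >= 1} a * r^(n-1) = a / (1 - r).
  = 1/3 / (1 - 1/6)
  = 1/3 / (5/6)
  = 2/5.

2/5


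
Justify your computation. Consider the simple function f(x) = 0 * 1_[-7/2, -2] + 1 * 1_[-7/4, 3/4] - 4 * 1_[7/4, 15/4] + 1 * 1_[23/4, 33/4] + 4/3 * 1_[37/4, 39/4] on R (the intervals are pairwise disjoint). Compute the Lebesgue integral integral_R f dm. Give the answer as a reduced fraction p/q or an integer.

For a simple function f = sum_i c_i * 1_{A_i} with disjoint A_i,
  integral f dm = sum_i c_i * m(A_i).
Lengths of the A_i:
  m(A_1) = -2 - (-7/2) = 3/2.
  m(A_2) = 3/4 - (-7/4) = 5/2.
  m(A_3) = 15/4 - 7/4 = 2.
  m(A_4) = 33/4 - 23/4 = 5/2.
  m(A_5) = 39/4 - 37/4 = 1/2.
Contributions c_i * m(A_i):
  (0) * (3/2) = 0.
  (1) * (5/2) = 5/2.
  (-4) * (2) = -8.
  (1) * (5/2) = 5/2.
  (4/3) * (1/2) = 2/3.
Total: 0 + 5/2 - 8 + 5/2 + 2/3 = -7/3.

-7/3


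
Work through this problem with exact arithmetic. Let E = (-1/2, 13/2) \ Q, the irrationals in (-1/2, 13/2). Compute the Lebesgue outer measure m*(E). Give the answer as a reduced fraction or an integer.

The interval I = (-1/2, 13/2) has m(I) = 13/2 - (-1/2) = 7 (endpoints are measure-zero, so open/closed/half-open agree). Write I = (I cap Q) u (I \ Q). The rationals in I are countable, so m*(I cap Q) = 0 (cover each rational by intervals whose total length is arbitrarily small). By countable subadditivity m*(I) <= m*(I cap Q) + m*(I \ Q), hence m*(I \ Q) >= m(I) = 7. The reverse inequality m*(I \ Q) <= m*(I) = 7 is trivial since (I \ Q) is a subset of I. Therefore m*(I \ Q) = 7.

7


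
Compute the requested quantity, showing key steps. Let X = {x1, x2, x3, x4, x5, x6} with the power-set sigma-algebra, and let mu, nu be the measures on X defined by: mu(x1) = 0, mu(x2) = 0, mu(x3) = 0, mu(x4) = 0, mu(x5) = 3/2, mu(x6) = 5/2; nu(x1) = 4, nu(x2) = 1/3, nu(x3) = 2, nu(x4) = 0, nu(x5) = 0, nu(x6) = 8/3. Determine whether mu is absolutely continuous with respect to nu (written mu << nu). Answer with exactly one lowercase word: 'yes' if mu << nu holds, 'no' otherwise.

mu << nu means: every nu-null measurable set is also mu-null; equivalently, for every atom x, if nu({x}) = 0 then mu({x}) = 0.
Checking each atom:
  x1: nu = 4 > 0 -> no constraint.
  x2: nu = 1/3 > 0 -> no constraint.
  x3: nu = 2 > 0 -> no constraint.
  x4: nu = 0, mu = 0 -> consistent with mu << nu.
  x5: nu = 0, mu = 3/2 > 0 -> violates mu << nu.
  x6: nu = 8/3 > 0 -> no constraint.
The atom(s) x5 violate the condition (nu = 0 but mu > 0). Therefore mu is NOT absolutely continuous w.r.t. nu.

no


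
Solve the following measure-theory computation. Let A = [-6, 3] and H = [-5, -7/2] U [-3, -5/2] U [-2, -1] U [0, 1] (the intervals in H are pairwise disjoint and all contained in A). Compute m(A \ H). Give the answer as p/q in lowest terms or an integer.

The ambient interval has length m(A) = 3 - (-6) = 9.
Since the holes are disjoint and sit inside A, by finite additivity
  m(H) = sum_i (b_i - a_i), and m(A \ H) = m(A) - m(H).
Computing the hole measures:
  m(H_1) = -7/2 - (-5) = 3/2.
  m(H_2) = -5/2 - (-3) = 1/2.
  m(H_3) = -1 - (-2) = 1.
  m(H_4) = 1 - 0 = 1.
Summed: m(H) = 3/2 + 1/2 + 1 + 1 = 4.
So m(A \ H) = 9 - 4 = 5.

5


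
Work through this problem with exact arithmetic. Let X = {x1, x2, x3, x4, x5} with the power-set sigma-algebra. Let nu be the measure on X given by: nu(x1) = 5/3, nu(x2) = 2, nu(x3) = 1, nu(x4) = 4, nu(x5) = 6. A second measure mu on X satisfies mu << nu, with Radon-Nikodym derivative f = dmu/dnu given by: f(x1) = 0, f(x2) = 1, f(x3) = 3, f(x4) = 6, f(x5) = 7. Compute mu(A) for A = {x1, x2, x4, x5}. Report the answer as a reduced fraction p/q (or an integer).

By the defining property of the Radon-Nikodym derivative, for every measurable set A,
  mu(A) = integral_A f dnu.
Since nu is a discrete measure concentrated on the atoms of X, the integral over A reduces to the sum
  mu(A) = sum_{x in A} f(x) * nu({x}).
Computing each term:
  x1: f(x1) * nu(x1) = 0 * 5/3 = 0.
  x2: f(x2) * nu(x2) = 1 * 2 = 2.
  x4: f(x4) * nu(x4) = 6 * 4 = 24.
  x5: f(x5) * nu(x5) = 7 * 6 = 42.
Summing: mu(A) = 0 + 2 + 24 + 42 = 68.

68


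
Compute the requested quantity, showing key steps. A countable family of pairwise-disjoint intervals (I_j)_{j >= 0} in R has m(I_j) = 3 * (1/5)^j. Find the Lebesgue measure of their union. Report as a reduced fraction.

By countable additivity of the Lebesgue measure on pairwise disjoint measurable sets,
  m(union_{j >= 0} I_j) = sum_{j >= 0} m(I_j) = sum_{j >= 0} a * r^j,
  with a = 3 and r = 1/5.
Since 0 < r = 1/5 < 1, the geometric series converges:
  sum_{j >= 0} a * r^j = a / (1 - r).
  = 3 / (1 - 1/5)
  = 3 / (4/5)
  = 15/4.

15/4


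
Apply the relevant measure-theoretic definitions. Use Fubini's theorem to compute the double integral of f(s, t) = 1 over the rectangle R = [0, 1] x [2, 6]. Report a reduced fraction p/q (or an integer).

f(s, t) is a tensor product of a function of s and a function of t, and both factors are bounded continuous (hence Lebesgue integrable) on the rectangle, so Fubini's theorem applies:
  integral_R f d(m x m) = (integral_a1^b1 1 ds) * (integral_a2^b2 1 dt).
Inner integral in s: integral_{0}^{1} 1 ds = (1^1 - 0^1)/1
  = 1.
Inner integral in t: integral_{2}^{6} 1 dt = (6^1 - 2^1)/1
  = 4.
Product: (1) * (4) = 4.

4


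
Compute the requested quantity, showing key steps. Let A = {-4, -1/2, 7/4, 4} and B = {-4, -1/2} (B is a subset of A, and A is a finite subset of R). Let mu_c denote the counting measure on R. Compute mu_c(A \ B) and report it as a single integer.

Counting measure assigns mu_c(E) = |E| (number of elements) when E is finite. For B subset A, A \ B is the set of elements of A not in B, so |A \ B| = |A| - |B|.
|A| = 4, |B| = 2, so mu_c(A \ B) = 4 - 2 = 2.

2


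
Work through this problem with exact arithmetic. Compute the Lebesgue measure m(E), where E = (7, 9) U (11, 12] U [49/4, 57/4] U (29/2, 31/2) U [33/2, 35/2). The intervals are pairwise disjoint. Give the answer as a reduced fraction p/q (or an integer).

For pairwise disjoint intervals, m(union_i I_i) = sum_i m(I_i),
and m is invariant under swapping open/closed endpoints (single points have measure 0).
So m(E) = sum_i (b_i - a_i).
  I_1 has length 9 - 7 = 2.
  I_2 has length 12 - 11 = 1.
  I_3 has length 57/4 - 49/4 = 2.
  I_4 has length 31/2 - 29/2 = 1.
  I_5 has length 35/2 - 33/2 = 1.
Summing:
  m(E) = 2 + 1 + 2 + 1 + 1 = 7.

7


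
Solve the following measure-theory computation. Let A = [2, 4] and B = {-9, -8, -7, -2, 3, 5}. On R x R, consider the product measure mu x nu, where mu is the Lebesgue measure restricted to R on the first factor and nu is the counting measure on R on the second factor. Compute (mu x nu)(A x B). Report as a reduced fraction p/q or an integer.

For a measurable rectangle A x B, the product measure satisfies
  (mu x nu)(A x B) = mu(A) * nu(B).
  mu(A) = 2.
  nu(B) = 6.
  (mu x nu)(A x B) = 2 * 6 = 12.

12


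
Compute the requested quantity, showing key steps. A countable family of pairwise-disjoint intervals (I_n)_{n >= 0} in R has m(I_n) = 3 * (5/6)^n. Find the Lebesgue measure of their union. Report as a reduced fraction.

By countable additivity of the Lebesgue measure on pairwise disjoint measurable sets,
  m(union_{n >= 0} I_n) = sum_{n >= 0} m(I_n) = sum_{n >= 0} a * r^n,
  with a = 3 and r = 5/6.
Since 0 < r = 5/6 < 1, the geometric series converges:
  sum_{n >= 0} a * r^n = a / (1 - r).
  = 3 / (1 - 5/6)
  = 3 / (1/6)
  = 18.

18


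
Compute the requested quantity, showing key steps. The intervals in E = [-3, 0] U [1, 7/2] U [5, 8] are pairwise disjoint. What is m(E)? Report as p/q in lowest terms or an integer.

For pairwise disjoint intervals, m(union_i I_i) = sum_i m(I_i),
and m is invariant under swapping open/closed endpoints (single points have measure 0).
So m(E) = sum_i (b_i - a_i).
  I_1 has length 0 - (-3) = 3.
  I_2 has length 7/2 - 1 = 5/2.
  I_3 has length 8 - 5 = 3.
Summing:
  m(E) = 3 + 5/2 + 3 = 17/2.

17/2


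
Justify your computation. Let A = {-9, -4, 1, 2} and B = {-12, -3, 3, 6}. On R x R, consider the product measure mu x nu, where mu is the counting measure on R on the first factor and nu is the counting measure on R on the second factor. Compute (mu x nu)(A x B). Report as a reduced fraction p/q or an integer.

For a measurable rectangle A x B, the product measure satisfies
  (mu x nu)(A x B) = mu(A) * nu(B).
  mu(A) = 4.
  nu(B) = 4.
  (mu x nu)(A x B) = 4 * 4 = 16.

16


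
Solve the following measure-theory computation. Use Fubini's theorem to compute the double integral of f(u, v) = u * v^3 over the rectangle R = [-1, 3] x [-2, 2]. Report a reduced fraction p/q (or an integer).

f(u, v) is a tensor product of a function of u and a function of v, and both factors are bounded continuous (hence Lebesgue integrable) on the rectangle, so Fubini's theorem applies:
  integral_R f d(m x m) = (integral_a1^b1 u du) * (integral_a2^b2 v^3 dv).
Inner integral in u: integral_{-1}^{3} u du = (3^2 - (-1)^2)/2
  = 4.
Inner integral in v: integral_{-2}^{2} v^3 dv = (2^4 - (-2)^4)/4
  = 0.
Product: (4) * (0) = 0.

0


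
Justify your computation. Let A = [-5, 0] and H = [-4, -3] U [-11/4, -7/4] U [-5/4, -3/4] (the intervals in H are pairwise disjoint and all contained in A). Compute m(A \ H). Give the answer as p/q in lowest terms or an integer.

The ambient interval has length m(A) = 0 - (-5) = 5.
Since the holes are disjoint and sit inside A, by finite additivity
  m(H) = sum_i (b_i - a_i), and m(A \ H) = m(A) - m(H).
Computing the hole measures:
  m(H_1) = -3 - (-4) = 1.
  m(H_2) = -7/4 - (-11/4) = 1.
  m(H_3) = -3/4 - (-5/4) = 1/2.
Summed: m(H) = 1 + 1 + 1/2 = 5/2.
So m(A \ H) = 5 - 5/2 = 5/2.

5/2


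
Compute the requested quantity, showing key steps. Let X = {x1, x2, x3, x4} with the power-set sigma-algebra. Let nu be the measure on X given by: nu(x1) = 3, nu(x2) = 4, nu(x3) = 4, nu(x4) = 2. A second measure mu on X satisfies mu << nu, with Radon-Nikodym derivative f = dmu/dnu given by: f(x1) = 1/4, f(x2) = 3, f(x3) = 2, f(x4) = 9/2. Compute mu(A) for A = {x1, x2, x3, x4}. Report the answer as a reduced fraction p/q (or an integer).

By the defining property of the Radon-Nikodym derivative, for every measurable set A,
  mu(A) = integral_A f dnu.
Since nu is a discrete measure concentrated on the atoms of X, the integral over A reduces to the sum
  mu(A) = sum_{x in A} f(x) * nu({x}).
Computing each term:
  x1: f(x1) * nu(x1) = 1/4 * 3 = 3/4.
  x2: f(x2) * nu(x2) = 3 * 4 = 12.
  x3: f(x3) * nu(x3) = 2 * 4 = 8.
  x4: f(x4) * nu(x4) = 9/2 * 2 = 9.
Summing: mu(A) = 3/4 + 12 + 8 + 9 = 119/4.

119/4


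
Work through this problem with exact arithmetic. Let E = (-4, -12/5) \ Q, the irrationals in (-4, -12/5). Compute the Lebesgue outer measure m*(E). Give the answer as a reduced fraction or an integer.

The interval I = (-4, -12/5) has m(I) = -12/5 - (-4) = 8/5 (endpoints are measure-zero, so open/closed/half-open agree). Write I = (I cap Q) u (I \ Q). The rationals in I are countable, so m*(I cap Q) = 0 (cover each rational by intervals whose total length is arbitrarily small). By countable subadditivity m*(I) <= m*(I cap Q) + m*(I \ Q), hence m*(I \ Q) >= m(I) = 8/5. The reverse inequality m*(I \ Q) <= m*(I) = 8/5 is trivial since (I \ Q) is a subset of I. Therefore m*(I \ Q) = 8/5.

8/5


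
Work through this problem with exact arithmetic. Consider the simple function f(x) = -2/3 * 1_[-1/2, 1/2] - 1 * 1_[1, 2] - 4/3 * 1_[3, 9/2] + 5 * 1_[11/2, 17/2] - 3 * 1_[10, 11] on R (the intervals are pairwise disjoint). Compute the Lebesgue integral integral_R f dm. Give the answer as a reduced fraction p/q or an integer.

For a simple function f = sum_i c_i * 1_{A_i} with disjoint A_i,
  integral f dm = sum_i c_i * m(A_i).
Lengths of the A_i:
  m(A_1) = 1/2 - (-1/2) = 1.
  m(A_2) = 2 - 1 = 1.
  m(A_3) = 9/2 - 3 = 3/2.
  m(A_4) = 17/2 - 11/2 = 3.
  m(A_5) = 11 - 10 = 1.
Contributions c_i * m(A_i):
  (-2/3) * (1) = -2/3.
  (-1) * (1) = -1.
  (-4/3) * (3/2) = -2.
  (5) * (3) = 15.
  (-3) * (1) = -3.
Total: -2/3 - 1 - 2 + 15 - 3 = 25/3.

25/3


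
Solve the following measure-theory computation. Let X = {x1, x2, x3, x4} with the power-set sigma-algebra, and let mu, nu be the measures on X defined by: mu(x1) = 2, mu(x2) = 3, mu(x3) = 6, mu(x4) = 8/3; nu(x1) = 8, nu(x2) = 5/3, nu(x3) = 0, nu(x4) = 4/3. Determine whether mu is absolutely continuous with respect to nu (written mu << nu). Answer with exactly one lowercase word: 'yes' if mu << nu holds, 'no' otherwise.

mu << nu means: every nu-null measurable set is also mu-null; equivalently, for every atom x, if nu({x}) = 0 then mu({x}) = 0.
Checking each atom:
  x1: nu = 8 > 0 -> no constraint.
  x2: nu = 5/3 > 0 -> no constraint.
  x3: nu = 0, mu = 6 > 0 -> violates mu << nu.
  x4: nu = 4/3 > 0 -> no constraint.
The atom(s) x3 violate the condition (nu = 0 but mu > 0). Therefore mu is NOT absolutely continuous w.r.t. nu.

no


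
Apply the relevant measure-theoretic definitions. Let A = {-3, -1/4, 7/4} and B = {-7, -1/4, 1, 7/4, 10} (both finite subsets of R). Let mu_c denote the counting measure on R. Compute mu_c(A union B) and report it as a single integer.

Counting measure on a finite set equals cardinality. By inclusion-exclusion, |A union B| = |A| + |B| - |A cap B|.
|A| = 3, |B| = 5, |A cap B| = 2.
So mu_c(A union B) = 3 + 5 - 2 = 6.

6


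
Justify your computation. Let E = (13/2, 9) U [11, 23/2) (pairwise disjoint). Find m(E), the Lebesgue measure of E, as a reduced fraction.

For pairwise disjoint intervals, m(union_i I_i) = sum_i m(I_i),
and m is invariant under swapping open/closed endpoints (single points have measure 0).
So m(E) = sum_i (b_i - a_i).
  I_1 has length 9 - 13/2 = 5/2.
  I_2 has length 23/2 - 11 = 1/2.
Summing:
  m(E) = 5/2 + 1/2 = 3.

3


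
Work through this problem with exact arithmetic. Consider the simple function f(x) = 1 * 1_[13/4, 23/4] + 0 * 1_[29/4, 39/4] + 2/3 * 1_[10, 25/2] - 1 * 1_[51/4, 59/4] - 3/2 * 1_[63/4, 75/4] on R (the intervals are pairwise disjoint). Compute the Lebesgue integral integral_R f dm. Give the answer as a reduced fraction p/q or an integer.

For a simple function f = sum_i c_i * 1_{A_i} with disjoint A_i,
  integral f dm = sum_i c_i * m(A_i).
Lengths of the A_i:
  m(A_1) = 23/4 - 13/4 = 5/2.
  m(A_2) = 39/4 - 29/4 = 5/2.
  m(A_3) = 25/2 - 10 = 5/2.
  m(A_4) = 59/4 - 51/4 = 2.
  m(A_5) = 75/4 - 63/4 = 3.
Contributions c_i * m(A_i):
  (1) * (5/2) = 5/2.
  (0) * (5/2) = 0.
  (2/3) * (5/2) = 5/3.
  (-1) * (2) = -2.
  (-3/2) * (3) = -9/2.
Total: 5/2 + 0 + 5/3 - 2 - 9/2 = -7/3.

-7/3


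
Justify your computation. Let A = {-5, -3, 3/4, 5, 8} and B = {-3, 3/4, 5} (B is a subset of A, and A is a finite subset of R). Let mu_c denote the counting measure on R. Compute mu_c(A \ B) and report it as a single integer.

Counting measure assigns mu_c(E) = |E| (number of elements) when E is finite. For B subset A, A \ B is the set of elements of A not in B, so |A \ B| = |A| - |B|.
|A| = 5, |B| = 3, so mu_c(A \ B) = 5 - 3 = 2.

2


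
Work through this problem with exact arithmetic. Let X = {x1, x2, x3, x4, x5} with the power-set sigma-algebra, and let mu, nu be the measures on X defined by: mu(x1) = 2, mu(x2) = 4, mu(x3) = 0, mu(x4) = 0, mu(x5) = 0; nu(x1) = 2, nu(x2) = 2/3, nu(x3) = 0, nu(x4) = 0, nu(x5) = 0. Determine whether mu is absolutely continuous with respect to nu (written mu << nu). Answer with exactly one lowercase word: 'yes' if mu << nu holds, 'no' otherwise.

mu << nu means: every nu-null measurable set is also mu-null; equivalently, for every atom x, if nu({x}) = 0 then mu({x}) = 0.
Checking each atom:
  x1: nu = 2 > 0 -> no constraint.
  x2: nu = 2/3 > 0 -> no constraint.
  x3: nu = 0, mu = 0 -> consistent with mu << nu.
  x4: nu = 0, mu = 0 -> consistent with mu << nu.
  x5: nu = 0, mu = 0 -> consistent with mu << nu.
No atom violates the condition. Therefore mu << nu.

yes


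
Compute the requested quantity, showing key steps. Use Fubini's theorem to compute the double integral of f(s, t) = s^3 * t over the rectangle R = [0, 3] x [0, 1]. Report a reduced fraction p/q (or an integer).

f(s, t) is a tensor product of a function of s and a function of t, and both factors are bounded continuous (hence Lebesgue integrable) on the rectangle, so Fubini's theorem applies:
  integral_R f d(m x m) = (integral_a1^b1 s^3 ds) * (integral_a2^b2 t dt).
Inner integral in s: integral_{0}^{3} s^3 ds = (3^4 - 0^4)/4
  = 81/4.
Inner integral in t: integral_{0}^{1} t dt = (1^2 - 0^2)/2
  = 1/2.
Product: (81/4) * (1/2) = 81/8.

81/8


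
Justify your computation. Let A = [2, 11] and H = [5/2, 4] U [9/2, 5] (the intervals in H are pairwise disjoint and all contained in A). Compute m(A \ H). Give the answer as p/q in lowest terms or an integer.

The ambient interval has length m(A) = 11 - 2 = 9.
Since the holes are disjoint and sit inside A, by finite additivity
  m(H) = sum_i (b_i - a_i), and m(A \ H) = m(A) - m(H).
Computing the hole measures:
  m(H_1) = 4 - 5/2 = 3/2.
  m(H_2) = 5 - 9/2 = 1/2.
Summed: m(H) = 3/2 + 1/2 = 2.
So m(A \ H) = 9 - 2 = 7.

7


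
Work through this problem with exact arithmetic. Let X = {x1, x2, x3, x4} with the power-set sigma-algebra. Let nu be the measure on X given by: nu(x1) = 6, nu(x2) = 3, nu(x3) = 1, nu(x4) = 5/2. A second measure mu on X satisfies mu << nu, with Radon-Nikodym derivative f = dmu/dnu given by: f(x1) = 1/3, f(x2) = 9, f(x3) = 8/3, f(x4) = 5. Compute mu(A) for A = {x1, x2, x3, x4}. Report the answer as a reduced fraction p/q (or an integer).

By the defining property of the Radon-Nikodym derivative, for every measurable set A,
  mu(A) = integral_A f dnu.
Since nu is a discrete measure concentrated on the atoms of X, the integral over A reduces to the sum
  mu(A) = sum_{x in A} f(x) * nu({x}).
Computing each term:
  x1: f(x1) * nu(x1) = 1/3 * 6 = 2.
  x2: f(x2) * nu(x2) = 9 * 3 = 27.
  x3: f(x3) * nu(x3) = 8/3 * 1 = 8/3.
  x4: f(x4) * nu(x4) = 5 * 5/2 = 25/2.
Summing: mu(A) = 2 + 27 + 8/3 + 25/2 = 265/6.

265/6


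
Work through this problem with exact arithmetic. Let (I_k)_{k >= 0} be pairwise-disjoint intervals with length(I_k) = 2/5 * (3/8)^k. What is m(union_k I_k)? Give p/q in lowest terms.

By countable additivity of the Lebesgue measure on pairwise disjoint measurable sets,
  m(union_{k >= 0} I_k) = sum_{k >= 0} m(I_k) = sum_{k >= 0} a * r^k,
  with a = 2/5 and r = 3/8.
Since 0 < r = 3/8 < 1, the geometric series converges:
  sum_{k >= 0} a * r^k = a / (1 - r).
  = 2/5 / (1 - 3/8)
  = 2/5 / (5/8)
  = 16/25.

16/25


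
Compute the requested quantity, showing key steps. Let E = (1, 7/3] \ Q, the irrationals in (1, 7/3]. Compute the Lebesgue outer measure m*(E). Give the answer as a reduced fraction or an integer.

The interval I = (1, 7/3] has m(I) = 7/3 - 1 = 4/3 (endpoints are measure-zero, so open/closed/half-open agree). Write I = (I cap Q) u (I \ Q). The rationals in I are countable, so m*(I cap Q) = 0 (cover each rational by intervals whose total length is arbitrarily small). By countable subadditivity m*(I) <= m*(I cap Q) + m*(I \ Q), hence m*(I \ Q) >= m(I) = 4/3. The reverse inequality m*(I \ Q) <= m*(I) = 4/3 is trivial since (I \ Q) is a subset of I. Therefore m*(I \ Q) = 4/3.

4/3


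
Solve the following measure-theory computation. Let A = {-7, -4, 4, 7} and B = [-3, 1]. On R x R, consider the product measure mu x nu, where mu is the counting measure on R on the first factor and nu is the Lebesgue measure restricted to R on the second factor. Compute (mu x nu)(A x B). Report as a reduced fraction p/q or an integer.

For a measurable rectangle A x B, the product measure satisfies
  (mu x nu)(A x B) = mu(A) * nu(B).
  mu(A) = 4.
  nu(B) = 4.
  (mu x nu)(A x B) = 4 * 4 = 16.

16


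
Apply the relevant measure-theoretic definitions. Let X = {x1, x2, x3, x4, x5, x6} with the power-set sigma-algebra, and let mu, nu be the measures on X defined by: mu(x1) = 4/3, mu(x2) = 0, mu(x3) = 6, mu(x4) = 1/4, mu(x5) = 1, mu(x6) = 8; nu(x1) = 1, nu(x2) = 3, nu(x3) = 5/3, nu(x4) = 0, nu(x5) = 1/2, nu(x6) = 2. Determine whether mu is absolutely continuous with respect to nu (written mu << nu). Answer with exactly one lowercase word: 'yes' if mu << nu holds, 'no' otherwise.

mu << nu means: every nu-null measurable set is also mu-null; equivalently, for every atom x, if nu({x}) = 0 then mu({x}) = 0.
Checking each atom:
  x1: nu = 1 > 0 -> no constraint.
  x2: nu = 3 > 0 -> no constraint.
  x3: nu = 5/3 > 0 -> no constraint.
  x4: nu = 0, mu = 1/4 > 0 -> violates mu << nu.
  x5: nu = 1/2 > 0 -> no constraint.
  x6: nu = 2 > 0 -> no constraint.
The atom(s) x4 violate the condition (nu = 0 but mu > 0). Therefore mu is NOT absolutely continuous w.r.t. nu.

no
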